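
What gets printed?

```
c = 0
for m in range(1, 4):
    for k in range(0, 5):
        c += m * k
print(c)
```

m=1,k=0: c = 0+0 = 0
m=1,k=1: c = 0+1 = 1
m=1,k=2: c = 1+2 = 3
m=1,k=3: c = 3+3 = 6
m=1,k=4: c = 6+4 = 10
m=2,k=0: c = 10+0 = 10
m=2,k=1: c = 10+2 = 12
m=2,k=2: c = 12+4 = 16
m=2,k=3: c = 16+6 = 22
m=2,k=4: c = 22+8 = 30
m=3,k=0: c = 30+0 = 30
m=3,k=1: c = 30+3 = 33
m=3,k=2: c = 33+6 = 39
m=3,k=3: c = 39+9 = 48
m=3,k=4: c = 48+12 = 60

60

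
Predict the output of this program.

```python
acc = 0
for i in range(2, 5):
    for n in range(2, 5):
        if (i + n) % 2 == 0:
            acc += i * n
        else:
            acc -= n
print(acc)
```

33

i=2,n=2: even sum, acc = 0+4 = 4
i=2,n=3: odd sum, acc = 4-3 = 1
i=2,n=4: even sum, acc = 1+8 = 9
i=3,n=2: odd sum, acc = 9-2 = 7
i=3,n=3: even sum, acc = 7+9 = 16
i=3,n=4: odd sum, acc = 16-4 = 12
i=4,n=2: even sum, acc = 12+8 = 20
i=4,n=3: odd sum, acc = 20-3 = 17
i=4,n=4: even sum, acc = 17+16 = 33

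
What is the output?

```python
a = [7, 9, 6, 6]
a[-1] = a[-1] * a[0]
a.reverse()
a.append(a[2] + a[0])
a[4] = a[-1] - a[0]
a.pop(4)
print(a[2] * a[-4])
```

a[-1] = a[-1]*a[0] = 6*7 = 42 → [7, 9, 6, 42]
reverse → [42, 6, 9, 7]
append a[2]+a[0] = 9+42 = 51 → [42, 6, 9, 7, 51]
a[4] = a[-1]-a[0] = 51-42 = 9 → [42, 6, 9, 7, 9]
pop(4) removes 9 → [42, 6, 9, 7]
a[2]*a[-4] = 9*42 = 378

378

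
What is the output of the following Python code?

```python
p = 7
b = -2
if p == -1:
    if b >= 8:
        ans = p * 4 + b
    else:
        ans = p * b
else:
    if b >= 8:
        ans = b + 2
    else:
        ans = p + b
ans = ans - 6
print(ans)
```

-1

p=7, b=-2
p == -1 is False; b >= 8 is False
→ ans = p + b = 5
ans = 5-6 = -1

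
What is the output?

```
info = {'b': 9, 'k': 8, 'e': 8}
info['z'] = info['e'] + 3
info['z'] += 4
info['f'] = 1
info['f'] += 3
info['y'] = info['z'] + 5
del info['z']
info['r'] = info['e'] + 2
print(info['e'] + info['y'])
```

info['z'] = info['e']+3 = 11 → {'b': 9, 'k': 8, 'e': 8, 'z': 11}
info['z'] = 11+4 = 15 → {'b': 9, 'k': 8, 'e': 8, 'z': 15}
info['f'] = 1 → {'b': 9, 'k': 8, 'e': 8, 'z': 15, 'f': 1}
info['f'] = 1+3 = 4 → {'b': 9, 'k': 8, 'e': 8, 'z': 15, 'f': 4}
info['y'] = info['z']+5 = 20 → {'b': 9, 'k': 8, 'e': 8, 'z': 15, 'f': 4, 'y': 20}
del 'z' → {'b': 9, 'k': 8, 'e': 8, 'f': 4, 'y': 20}
info['r'] = info['e']+2 = 10 → {'b': 9, 'k': 8, 'e': 8, 'f': 4, 'y': 20, 'r': 10}
info['e']+info['y'] = 8+20 = 28

28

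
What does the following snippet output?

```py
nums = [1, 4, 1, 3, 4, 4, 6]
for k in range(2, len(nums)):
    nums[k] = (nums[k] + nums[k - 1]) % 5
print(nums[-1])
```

k=2: nums[2] = (1+4)%5 = 0 → [1, 4, 0, 3, 4, 4, 6]
k=3: nums[3] = (3+0)%5 = 3 → [1, 4, 0, 3, 4, 4, 6]
k=4: nums[4] = (4+3)%5 = 2 → [1, 4, 0, 3, 2, 4, 6]
k=5: nums[5] = (4+2)%5 = 1 → [1, 4, 0, 3, 2, 1, 6]
k=6: nums[6] = (6+1)%5 = 2 → [1, 4, 0, 3, 2, 1, 2]

2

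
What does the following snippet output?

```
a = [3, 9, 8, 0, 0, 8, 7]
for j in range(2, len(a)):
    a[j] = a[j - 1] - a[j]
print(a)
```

[3, 9, 1, 1, 1, -7, -14]

j=2: a[2] = 9-8 = 1 → [3, 9, 1, 0, 0, 8, 7]
j=3: a[3] = 1-0 = 1 → [3, 9, 1, 1, 0, 8, 7]
j=4: a[4] = 1-0 = 1 → [3, 9, 1, 1, 1, 8, 7]
j=5: a[5] = 1-8 = -7 → [3, 9, 1, 1, 1, -7, 7]
j=6: a[6] = (-7)-7 = -14 → [3, 9, 1, 1, 1, -7, -14]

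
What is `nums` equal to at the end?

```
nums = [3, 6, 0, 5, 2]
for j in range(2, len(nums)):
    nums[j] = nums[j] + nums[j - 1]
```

[3, 6, 6, 11, 13]

j=2: nums[2] = 0+6 = 6 → [3, 6, 6, 5, 2]
j=3: nums[3] = 5+6 = 11 → [3, 6, 6, 11, 2]
j=4: nums[4] = 2+11 = 13 → [3, 6, 6, 11, 13]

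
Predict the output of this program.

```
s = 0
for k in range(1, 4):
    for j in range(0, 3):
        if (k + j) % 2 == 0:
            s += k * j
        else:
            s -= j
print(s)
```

k=1,j=0: odd sum, s = 0-0 = 0
k=1,j=1: even sum, s = 0+1 = 1
k=1,j=2: odd sum, s = 1-2 = -1
k=2,j=0: even sum, s = (-1)+0 = -1
k=2,j=1: odd sum, s = (-1)-1 = -2
k=2,j=2: even sum, s = (-2)+4 = 2
k=3,j=0: odd sum, s = 2-0 = 2
k=3,j=1: even sum, s = 2+3 = 5
k=3,j=2: odd sum, s = 5-2 = 3

3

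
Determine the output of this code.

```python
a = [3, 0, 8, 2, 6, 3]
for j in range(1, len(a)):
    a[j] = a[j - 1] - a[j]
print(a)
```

[3, 3, -5, -7, -13, -16]

j=1: a[1] = 3-0 = 3 → [3, 3, 8, 2, 6, 3]
j=2: a[2] = 3-8 = -5 → [3, 3, -5, 2, 6, 3]
j=3: a[3] = (-5)-2 = -7 → [3, 3, -5, -7, 6, 3]
j=4: a[4] = (-7)-6 = -13 → [3, 3, -5, -7, -13, 3]
j=5: a[5] = (-13)-3 = -16 → [3, 3, -5, -7, -13, -16]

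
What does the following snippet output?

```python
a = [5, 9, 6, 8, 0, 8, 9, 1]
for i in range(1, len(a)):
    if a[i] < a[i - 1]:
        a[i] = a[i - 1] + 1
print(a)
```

[5, 9, 10, 11, 12, 13, 14, 15]

i=1: 9>=5, unchanged → [5, 9, 6, 8, 0, 8, 9, 1]
i=2: 6<9, a[2] = 9+1 = 10 → [5, 9, 10, 8, 0, 8, 9, 1]
i=3: 8<10, a[3] = 10+1 = 11 → [5, 9, 10, 11, 0, 8, 9, 1]
i=4: 0<11, a[4] = 11+1 = 12 → [5, 9, 10, 11, 12, 8, 9, 1]
i=5: 8<12, a[5] = 12+1 = 13 → [5, 9, 10, 11, 12, 13, 9, 1]
i=6: 9<13, a[6] = 13+1 = 14 → [5, 9, 10, 11, 12, 13, 14, 1]
i=7: 1<14, a[7] = 14+1 = 15 → [5, 9, 10, 11, 12, 13, 14, 15]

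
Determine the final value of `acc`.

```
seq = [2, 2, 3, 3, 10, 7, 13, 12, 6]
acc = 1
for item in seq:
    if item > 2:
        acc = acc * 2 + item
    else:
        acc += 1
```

item=2: not >2, acc = 1+1 = 2
item=2: not >2, acc = 2+1 = 3
item=3: >2, acc = 3*2+3 = 9
item=3: >2, acc = 9*2+3 = 21
item=10: >2, acc = 21*2+10 = 52
item=7: >2, acc = 52*2+7 = 111
item=13: >2, acc = 111*2+13 = 235
item=12: >2, acc = 235*2+12 = 482
item=6: >2, acc = 482*2+6 = 970

970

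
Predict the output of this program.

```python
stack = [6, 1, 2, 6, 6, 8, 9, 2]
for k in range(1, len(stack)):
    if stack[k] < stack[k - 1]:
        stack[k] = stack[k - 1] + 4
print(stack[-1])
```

34

k=1: 1<6, stack[1] = 6+4 = 10 → [6, 10, 2, 6, 6, 8, 9, 2]
k=2: 2<10, stack[2] = 10+4 = 14 → [6, 10, 14, 6, 6, 8, 9, 2]
k=3: 6<14, stack[3] = 14+4 = 18 → [6, 10, 14, 18, 6, 8, 9, 2]
k=4: 6<18, stack[4] = 18+4 = 22 → [6, 10, 14, 18, 22, 8, 9, 2]
k=5: 8<22, stack[5] = 22+4 = 26 → [6, 10, 14, 18, 22, 26, 9, 2]
k=6: 9<26, stack[6] = 26+4 = 30 → [6, 10, 14, 18, 22, 26, 30, 2]
k=7: 2<30, stack[7] = 30+4 = 34 → [6, 10, 14, 18, 22, 26, 30, 34]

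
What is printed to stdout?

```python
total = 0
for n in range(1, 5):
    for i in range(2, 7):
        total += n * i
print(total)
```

n=1,i=2: total = 0+2 = 2
n=1,i=3: total = 2+3 = 5
n=1,i=4: total = 5+4 = 9
n=1,i=5: total = 9+5 = 14
n=1,i=6: total = 14+6 = 20
n=2,i=2: total = 20+4 = 24
n=2,i=3: total = 24+6 = 30
n=2,i=4: total = 30+8 = 38
n=2,i=5: total = 38+10 = 48
n=2,i=6: total = 48+12 = 60
n=3,i=2: total = 60+6 = 66
n=3,i=3: total = 66+9 = 75
n=3,i=4: total = 75+12 = 87
n=3,i=5: total = 87+15 = 102
n=3,i=6: total = 102+18 = 120
n=4,i=2: total = 120+8 = 128
n=4,i=3: total = 128+12 = 140
n=4,i=4: total = 140+16 = 156
n=4,i=5: total = 156+20 = 176
n=4,i=6: total = 176+24 = 200

200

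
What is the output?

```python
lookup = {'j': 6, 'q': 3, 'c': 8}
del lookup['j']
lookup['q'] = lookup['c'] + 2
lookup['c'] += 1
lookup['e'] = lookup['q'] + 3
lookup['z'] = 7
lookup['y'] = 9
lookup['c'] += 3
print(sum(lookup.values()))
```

del 'j' → {'q': 3, 'c': 8}
lookup['q'] = lookup['c']+2 = 10 → {'q': 10, 'c': 8}
lookup['c'] = 8+1 = 9 → {'q': 10, 'c': 9}
lookup['e'] = lookup['q']+3 = 13 → {'q': 10, 'c': 9, 'e': 13}
lookup['z'] = 7 → {'q': 10, 'c': 9, 'e': 13, 'z': 7}
lookup['y'] = 9 → {'q': 10, 'c': 9, 'e': 13, 'z': 7, 'y': 9}
lookup['c'] = 9+3 = 12 → {'q': 10, 'c': 12, 'e': 13, 'z': 7, 'y': 9}
sum of values = 51

51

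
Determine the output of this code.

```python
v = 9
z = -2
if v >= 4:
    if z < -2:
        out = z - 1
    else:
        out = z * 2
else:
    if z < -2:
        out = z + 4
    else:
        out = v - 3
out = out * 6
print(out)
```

v=9, z=-2
v >= 4 is True; z < -2 is False
→ out = z * 2 = -4
out = (-4)*6 = -24

-24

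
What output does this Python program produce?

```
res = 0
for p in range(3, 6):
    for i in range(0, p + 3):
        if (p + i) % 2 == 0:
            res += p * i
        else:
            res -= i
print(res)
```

128

p=3,i=0: odd sum, res = 0-0 = 0
p=3,i=1: even sum, res = 0+3 = 3
p=3,i=2: odd sum, res = 3-2 = 1
p=3,i=3: even sum, res = 1+9 = 10
p=3,i=4: odd sum, res = 10-4 = 6
p=3,i=5: even sum, res = 6+15 = 21
p=4,i=0: even sum, res = 21+0 = 21
p=4,i=1: odd sum, res = 21-1 = 20
p=4,i=2: even sum, res = 20+8 = 28
p=4,i=3: odd sum, res = 28-3 = 25
p=4,i=4: even sum, res = 25+16 = 41
p=4,i=5: odd sum, res = 41-5 = 36
p=4,i=6: even sum, res = 36+24 = 60
p=5,i=0: odd sum, res = 60-0 = 60
p=5,i=1: even sum, res = 60+5 = 65
p=5,i=2: odd sum, res = 65-2 = 63
p=5,i=3: even sum, res = 63+15 = 78
p=5,i=4: odd sum, res = 78-4 = 74
p=5,i=5: even sum, res = 74+25 = 99
p=5,i=6: odd sum, res = 99-6 = 93
p=5,i=7: even sum, res = 93+35 = 128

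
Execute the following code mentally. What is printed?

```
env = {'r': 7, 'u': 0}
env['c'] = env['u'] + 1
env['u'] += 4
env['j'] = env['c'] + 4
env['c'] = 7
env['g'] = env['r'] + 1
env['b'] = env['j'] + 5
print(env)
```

env['c'] = env['u']+1 = 1 → {'r': 7, 'u': 0, 'c': 1}
env['u'] = 0+4 = 4 → {'r': 7, 'u': 4, 'c': 1}
env['j'] = env['c']+4 = 5 → {'r': 7, 'u': 4, 'c': 1, 'j': 5}
env['c'] = 7 → {'r': 7, 'u': 4, 'c': 7, 'j': 5}
env['g'] = env['r']+1 = 8 → {'r': 7, 'u': 4, 'c': 7, 'j': 5, 'g': 8}
env['b'] = env['j']+5 = 10 → {'r': 7, 'u': 4, 'c': 7, 'j': 5, 'g': 8, 'b': 10}

{'r': 7, 'u': 4, 'c': 7, 'j': 5, 'g': 8, 'b': 10}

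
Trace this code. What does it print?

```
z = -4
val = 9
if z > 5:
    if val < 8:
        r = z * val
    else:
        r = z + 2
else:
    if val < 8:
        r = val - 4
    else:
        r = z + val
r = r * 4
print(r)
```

z=-4, val=9
z > 5 is False; val < 8 is False
→ r = z + val = 5
r = 5*4 = 20

20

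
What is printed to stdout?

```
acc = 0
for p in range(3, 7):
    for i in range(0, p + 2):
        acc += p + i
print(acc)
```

196

p=3,i=0: acc = 0+3 = 3
p=3,i=1: acc = 3+4 = 7
p=3,i=2: acc = 7+5 = 12
p=3,i=3: acc = 12+6 = 18
p=3,i=4: acc = 18+7 = 25
p=4,i=0: acc = 25+4 = 29
p=4,i=1: acc = 29+5 = 34
p=4,i=2: acc = 34+6 = 40
p=4,i=3: acc = 40+7 = 47
p=4,i=4: acc = 47+8 = 55
p=4,i=5: acc = 55+9 = 64
p=5,i=0: acc = 64+5 = 69
p=5,i=1: acc = 69+6 = 75
p=5,i=2: acc = 75+7 = 82
p=5,i=3: acc = 82+8 = 90
p=5,i=4: acc = 90+9 = 99
p=5,i=5: acc = 99+10 = 109
p=5,i=6: acc = 109+11 = 120
p=6,i=0: acc = 120+6 = 126
p=6,i=1: acc = 126+7 = 133
p=6,i=2: acc = 133+8 = 141
p=6,i=3: acc = 141+9 = 150
p=6,i=4: acc = 150+10 = 160
p=6,i=5: acc = 160+11 = 171
p=6,i=6: acc = 171+12 = 183
p=6,i=7: acc = 183+13 = 196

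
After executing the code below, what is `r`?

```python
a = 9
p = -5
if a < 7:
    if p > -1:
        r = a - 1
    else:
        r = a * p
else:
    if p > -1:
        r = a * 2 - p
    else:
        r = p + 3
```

a=9, p=-5
a < 7 is False; p > -1 is False
→ r = p + 3 = -2

-2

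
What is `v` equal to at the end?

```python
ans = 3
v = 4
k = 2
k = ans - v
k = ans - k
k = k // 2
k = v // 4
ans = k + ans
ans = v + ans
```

k = 3-4 = -1
k = 3-(-1) = 4
k = 4//2 = 2
k = 4//4 = 1
ans = 1+3 = 4
ans = 4+4 = 8

4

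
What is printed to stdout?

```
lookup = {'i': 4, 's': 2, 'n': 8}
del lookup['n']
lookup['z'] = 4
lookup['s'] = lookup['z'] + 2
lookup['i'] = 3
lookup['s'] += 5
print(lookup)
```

{'i': 3, 's': 11, 'z': 4}

del 'n' → {'i': 4, 's': 2}
lookup['z'] = 4 → {'i': 4, 's': 2, 'z': 4}
lookup['s'] = lookup['z']+2 = 6 → {'i': 4, 's': 6, 'z': 4}
lookup['i'] = 3 → {'i': 3, 's': 6, 'z': 4}
lookup['s'] = 6+5 = 11 → {'i': 3, 's': 11, 'z': 4}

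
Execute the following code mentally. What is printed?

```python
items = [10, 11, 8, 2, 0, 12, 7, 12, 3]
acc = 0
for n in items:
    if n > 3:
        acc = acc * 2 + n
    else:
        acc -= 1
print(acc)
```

617

n=10: >3, acc = 0*2+10 = 10
n=11: >3, acc = 10*2+11 = 31
n=8: >3, acc = 31*2+8 = 70
n=2: not >3, acc = 70-1 = 69
n=0: not >3, acc = 69-1 = 68
n=12: >3, acc = 68*2+12 = 148
n=7: >3, acc = 148*2+7 = 303
n=12: >3, acc = 303*2+12 = 618
n=3: not >3, acc = 618-1 = 617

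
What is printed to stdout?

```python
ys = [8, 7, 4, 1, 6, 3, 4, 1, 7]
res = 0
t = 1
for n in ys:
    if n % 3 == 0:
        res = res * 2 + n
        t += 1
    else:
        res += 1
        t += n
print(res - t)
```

-1

n=8: not %3==0, res = 0+1 = 1; t=9
n=7: not %3==0, res = 1+1 = 2; t=16
n=4: not %3==0, res = 2+1 = 3; t=20
n=1: not %3==0, res = 3+1 = 4; t=21
n=6: %3==0, res = 4*2+6 = 14; t=22
n=3: %3==0, res = 14*2+3 = 31; t=23
n=4: not %3==0, res = 31+1 = 32; t=27
n=1: not %3==0, res = 32+1 = 33; t=28
n=7: not %3==0, res = 33+1 = 34; t=35
res-t = 34-35 = -1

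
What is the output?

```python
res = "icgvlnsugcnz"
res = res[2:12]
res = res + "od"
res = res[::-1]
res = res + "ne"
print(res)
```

dozncgusnlvgne

slice [2:12] → 'gvlnsugcnz'
+ 'od' → 'gvlnsugcnzod'
reverse → 'dozncgusnlvg'
+ 'ne' → 'dozncgusnlvgne'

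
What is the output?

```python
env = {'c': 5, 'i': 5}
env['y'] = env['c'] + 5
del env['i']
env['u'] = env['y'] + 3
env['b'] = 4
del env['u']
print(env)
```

{'c': 5, 'y': 10, 'b': 4}

env['y'] = env['c']+5 = 10 → {'c': 5, 'i': 5, 'y': 10}
del 'i' → {'c': 5, 'y': 10}
env['u'] = env['y']+3 = 13 → {'c': 5, 'y': 10, 'u': 13}
env['b'] = 4 → {'c': 5, 'y': 10, 'u': 13, 'b': 4}
del 'u' → {'c': 5, 'y': 10, 'b': 4}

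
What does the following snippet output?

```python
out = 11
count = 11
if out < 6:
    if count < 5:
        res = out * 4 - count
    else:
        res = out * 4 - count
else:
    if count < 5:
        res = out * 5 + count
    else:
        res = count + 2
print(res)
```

13

out=11, count=11
out < 6 is False; count < 5 is False
→ res = count + 2 = 13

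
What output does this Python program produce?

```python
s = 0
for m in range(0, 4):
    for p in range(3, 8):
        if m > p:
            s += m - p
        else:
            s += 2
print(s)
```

40

m=0,p=3: not 0>3, s = 0+2 = 2
m=0,p=4: not 0>4, s = 2+2 = 4
m=0,p=5: not 0>5, s = 4+2 = 6
m=0,p=6: not 0>6, s = 6+2 = 8
m=0,p=7: not 0>7, s = 8+2 = 10
m=1,p=3: not 1>3, s = 10+2 = 12
m=1,p=4: not 1>4, s = 12+2 = 14
m=1,p=5: not 1>5, s = 14+2 = 16
m=1,p=6: not 1>6, s = 16+2 = 18
m=1,p=7: not 1>7, s = 18+2 = 20
m=2,p=3: not 2>3, s = 20+2 = 22
m=2,p=4: not 2>4, s = 22+2 = 24
m=2,p=5: not 2>5, s = 24+2 = 26
m=2,p=6: not 2>6, s = 26+2 = 28
m=2,p=7: not 2>7, s = 28+2 = 30
m=3,p=3: not 3>3, s = 30+2 = 32
m=3,p=4: not 3>4, s = 32+2 = 34
m=3,p=5: not 3>5, s = 34+2 = 36
m=3,p=6: not 3>6, s = 36+2 = 38
m=3,p=7: not 3>7, s = 38+2 = 40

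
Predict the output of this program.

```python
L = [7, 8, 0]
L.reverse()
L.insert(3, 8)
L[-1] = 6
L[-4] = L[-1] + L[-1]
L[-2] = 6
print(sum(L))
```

32

reverse → [0, 8, 7]
insert 8 at 3 → [0, 8, 7, 8]
L[-1] = 6 → [0, 8, 7, 6]
L[-4] = L[-1]+L[-1] = 6+6 = 12 → [12, 8, 7, 6]
L[-2] = 6 → [12, 8, 6, 6]
sum = 32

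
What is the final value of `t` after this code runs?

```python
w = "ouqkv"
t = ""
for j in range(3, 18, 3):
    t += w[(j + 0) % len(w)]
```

j=3: add w[3]='k' → 'k'
j=6: add w[1]='u' → 'ku'
j=9: add w[4]='v' → 'kuv'
j=12: add w[2]='q' → 'kuvq'
j=15: add w[0]='o' → 'kuvqo'

'kuvqo'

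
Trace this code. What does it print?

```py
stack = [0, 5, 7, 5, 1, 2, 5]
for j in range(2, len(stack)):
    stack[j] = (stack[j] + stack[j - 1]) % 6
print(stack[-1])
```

1

j=2: stack[2] = (7+5)%6 = 0 → [0, 5, 0, 5, 1, 2, 5]
j=3: stack[3] = (5+0)%6 = 5 → [0, 5, 0, 5, 1, 2, 5]
j=4: stack[4] = (1+5)%6 = 0 → [0, 5, 0, 5, 0, 2, 5]
j=5: stack[5] = (2+0)%6 = 2 → [0, 5, 0, 5, 0, 2, 5]
j=6: stack[6] = (5+2)%6 = 1 → [0, 5, 0, 5, 0, 2, 1]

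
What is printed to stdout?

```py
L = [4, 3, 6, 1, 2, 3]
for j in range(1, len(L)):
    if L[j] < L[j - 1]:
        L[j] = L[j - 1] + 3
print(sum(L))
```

69

j=1: 3<4, L[1] = 4+3 = 7 → [4, 7, 6, 1, 2, 3]
j=2: 6<7, L[2] = 7+3 = 10 → [4, 7, 10, 1, 2, 3]
j=3: 1<10, L[3] = 10+3 = 13 → [4, 7, 10, 13, 2, 3]
j=4: 2<13, L[4] = 13+3 = 16 → [4, 7, 10, 13, 16, 3]
j=5: 3<16, L[5] = 16+3 = 19 → [4, 7, 10, 13, 16, 19]
sum = 69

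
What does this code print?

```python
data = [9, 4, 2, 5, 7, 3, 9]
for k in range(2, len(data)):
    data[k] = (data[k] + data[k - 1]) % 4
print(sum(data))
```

23

k=2: data[2] = (2+4)%4 = 2 → [9, 4, 2, 5, 7, 3, 9]
k=3: data[3] = (5+2)%4 = 3 → [9, 4, 2, 3, 7, 3, 9]
k=4: data[4] = (7+3)%4 = 2 → [9, 4, 2, 3, 2, 3, 9]
k=5: data[5] = (3+2)%4 = 1 → [9, 4, 2, 3, 2, 1, 9]
k=6: data[6] = (9+1)%4 = 2 → [9, 4, 2, 3, 2, 1, 2]
sum = 23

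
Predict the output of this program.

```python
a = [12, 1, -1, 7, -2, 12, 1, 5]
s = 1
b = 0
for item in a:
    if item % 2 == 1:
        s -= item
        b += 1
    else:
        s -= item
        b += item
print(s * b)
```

-918

item=12: not odd, s = 1-12 = -11; b=12
item=1: odd, s = (-11)-1 = -12; b=13
item=-1: odd, s = (-12)-(-1) = -11; b=14
item=7: odd, s = (-11)-7 = -18; b=15
item=-2: not odd, s = (-18)-(-2) = -16; b=13
item=12: not odd, s = (-16)-12 = -28; b=25
item=1: odd, s = (-28)-1 = -29; b=26
item=5: odd, s = (-29)-5 = -34; b=27
s*b = (-34)*27 = -918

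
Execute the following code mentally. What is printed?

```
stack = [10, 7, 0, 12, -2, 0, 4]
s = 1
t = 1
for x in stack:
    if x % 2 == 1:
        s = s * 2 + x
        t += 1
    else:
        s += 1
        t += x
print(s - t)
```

-10

x=10: not odd, s = 1+1 = 2; t=11
x=7: odd, s = 2*2+7 = 11; t=12
x=0: not odd, s = 11+1 = 12; t=12
x=12: not odd, s = 12+1 = 13; t=24
x=-2: not odd, s = 13+1 = 14; t=22
x=0: not odd, s = 14+1 = 15; t=22
x=4: not odd, s = 15+1 = 16; t=26
s-t = 16-26 = -10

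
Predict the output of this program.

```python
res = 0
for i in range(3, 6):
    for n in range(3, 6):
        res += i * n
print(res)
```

144

i=3,n=3: res = 0+9 = 9
i=3,n=4: res = 9+12 = 21
i=3,n=5: res = 21+15 = 36
i=4,n=3: res = 36+12 = 48
i=4,n=4: res = 48+16 = 64
i=4,n=5: res = 64+20 = 84
i=5,n=3: res = 84+15 = 99
i=5,n=4: res = 99+20 = 119
i=5,n=5: res = 119+25 = 144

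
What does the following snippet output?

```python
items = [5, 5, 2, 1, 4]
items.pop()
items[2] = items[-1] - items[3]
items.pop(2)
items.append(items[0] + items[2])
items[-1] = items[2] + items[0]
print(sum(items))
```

pop() removes 4 → [5, 5, 2, 1]
items[2] = items[-1]-items[3] = 1-1 = 0 → [5, 5, 0, 1]
pop(2) removes 0 → [5, 5, 1]
append items[0]+items[2] = 5+1 = 6 → [5, 5, 1, 6]
items[-1] = items[2]+items[0] = 1+5 = 6 → [5, 5, 1, 6]
sum = 17

17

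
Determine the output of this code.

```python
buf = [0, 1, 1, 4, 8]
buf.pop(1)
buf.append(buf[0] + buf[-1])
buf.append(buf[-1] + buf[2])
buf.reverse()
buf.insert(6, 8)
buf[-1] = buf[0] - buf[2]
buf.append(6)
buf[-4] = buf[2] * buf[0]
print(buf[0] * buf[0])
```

144

pop(1) removes 1 → [0, 1, 4, 8]
append buf[0]+buf[-1] = 0+8 = 8 → [0, 1, 4, 8, 8]
append buf[-1]+buf[2] = 8+4 = 12 → [0, 1, 4, 8, 8, 12]
reverse → [12, 8, 8, 4, 1, 0]
insert 8 at 6 → [12, 8, 8, 4, 1, 0, 8]
buf[-1] = buf[0]-buf[2] = 12-8 = 4 → [12, 8, 8, 4, 1, 0, 4]
append 6 → [12, 8, 8, 4, 1, 0, 4, 6]
buf[-4] = buf[2]*buf[0] = 8*12 = 96 → [12, 8, 8, 4, 96, 0, 4, 6]
buf[0]*buf[0] = 12*12 = 144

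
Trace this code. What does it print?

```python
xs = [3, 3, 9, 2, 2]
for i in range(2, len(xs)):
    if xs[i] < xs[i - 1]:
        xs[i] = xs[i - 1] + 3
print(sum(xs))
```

42

i=2: 9>=3, unchanged → [3, 3, 9, 2, 2]
i=3: 2<9, xs[3] = 9+3 = 12 → [3, 3, 9, 12, 2]
i=4: 2<12, xs[4] = 12+3 = 15 → [3, 3, 9, 12, 15]
sum = 42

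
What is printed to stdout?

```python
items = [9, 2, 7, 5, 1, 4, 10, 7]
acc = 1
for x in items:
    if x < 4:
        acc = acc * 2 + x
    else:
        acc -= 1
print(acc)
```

-2

x=9: not <4, acc = 1-1 = 0
x=2: <4, acc = 0*2+2 = 2
x=7: not <4, acc = 2-1 = 1
x=5: not <4, acc = 1-1 = 0
x=1: <4, acc = 0*2+1 = 1
x=4: not <4, acc = 1-1 = 0
x=10: not <4, acc = 0-1 = -1
x=7: not <4, acc = (-1)-1 = -2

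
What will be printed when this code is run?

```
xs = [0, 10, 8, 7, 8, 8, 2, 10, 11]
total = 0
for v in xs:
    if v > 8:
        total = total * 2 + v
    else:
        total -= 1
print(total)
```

v=0: not >8, total = 0-1 = -1
v=10: >8, total = (-1)*2+10 = 8
v=8: not >8, total = 8-1 = 7
v=7: not >8, total = 7-1 = 6
v=8: not >8, total = 6-1 = 5
v=8: not >8, total = 5-1 = 4
v=2: not >8, total = 4-1 = 3
v=10: >8, total = 3*2+10 = 16
v=11: >8, total = 16*2+11 = 43

43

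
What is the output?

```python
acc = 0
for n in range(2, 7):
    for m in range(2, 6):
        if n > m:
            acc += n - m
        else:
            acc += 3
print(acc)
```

n=2,m=2: not 2>2, acc = 0+3 = 3
n=2,m=3: not 2>3, acc = 3+3 = 6
n=2,m=4: not 2>4, acc = 6+3 = 9
n=2,m=5: not 2>5, acc = 9+3 = 12
n=3,m=2: 3>2, acc = 12+1 = 13
n=3,m=3: not 3>3, acc = 13+3 = 16
n=3,m=4: not 3>4, acc = 16+3 = 19
n=3,m=5: not 3>5, acc = 19+3 = 22
n=4,m=2: 4>2, acc = 22+2 = 24
n=4,m=3: 4>3, acc = 24+1 = 25
n=4,m=4: not 4>4, acc = 25+3 = 28
n=4,m=5: not 4>5, acc = 28+3 = 31
n=5,m=2: 5>2, acc = 31+3 = 34
n=5,m=3: 5>3, acc = 34+2 = 36
n=5,m=4: 5>4, acc = 36+1 = 37
n=5,m=5: not 5>5, acc = 37+3 = 40
n=6,m=2: 6>2, acc = 40+4 = 44
n=6,m=3: 6>3, acc = 44+3 = 47
n=6,m=4: 6>4, acc = 47+2 = 49
n=6,m=5: 6>5, acc = 49+1 = 50

50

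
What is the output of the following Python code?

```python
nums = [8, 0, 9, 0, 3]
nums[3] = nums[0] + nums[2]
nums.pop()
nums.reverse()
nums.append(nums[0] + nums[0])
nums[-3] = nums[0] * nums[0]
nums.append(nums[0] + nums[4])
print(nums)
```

nums[3] = nums[0]+nums[2] = 8+9 = 17 → [8, 0, 9, 17, 3]
pop() removes 3 → [8, 0, 9, 17]
reverse → [17, 9, 0, 8]
append nums[0]+nums[0] = 17+17 = 34 → [17, 9, 0, 8, 34]
nums[-3] = nums[0]*nums[0] = 17*17 = 289 → [17, 9, 289, 8, 34]
append nums[0]+nums[4] = 17+34 = 51 → [17, 9, 289, 8, 34, 51]

[17, 9, 289, 8, 34, 51]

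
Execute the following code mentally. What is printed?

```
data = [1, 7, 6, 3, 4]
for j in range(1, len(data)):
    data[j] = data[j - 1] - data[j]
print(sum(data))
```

j=1: data[1] = 1-7 = -6 → [1, -6, 6, 3, 4]
j=2: data[2] = (-6)-6 = -12 → [1, -6, -12, 3, 4]
j=3: data[3] = (-12)-3 = -15 → [1, -6, -12, -15, 4]
j=4: data[4] = (-15)-4 = -19 → [1, -6, -12, -15, -19]
sum = -51

-51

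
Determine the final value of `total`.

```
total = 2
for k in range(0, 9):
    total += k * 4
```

146

k=0: total = 2+0*4 = 2
k=1: total = 2+1*4 = 6
k=2: total = 6+2*4 = 14
k=3: total = 14+3*4 = 26
k=4: total = 26+4*4 = 42
k=5: total = 42+5*4 = 62
k=6: total = 62+6*4 = 86
k=7: total = 86+7*4 = 114
k=8: total = 114+8*4 = 146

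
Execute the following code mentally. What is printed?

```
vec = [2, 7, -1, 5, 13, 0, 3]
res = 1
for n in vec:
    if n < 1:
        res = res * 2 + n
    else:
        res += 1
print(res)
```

n=2: not <1, res = 1+1 = 2
n=7: not <1, res = 2+1 = 3
n=-1: <1, res = 3*2+(-1) = 5
n=5: not <1, res = 5+1 = 6
n=13: not <1, res = 6+1 = 7
n=0: <1, res = 7*2+0 = 14
n=3: not <1, res = 14+1 = 15

15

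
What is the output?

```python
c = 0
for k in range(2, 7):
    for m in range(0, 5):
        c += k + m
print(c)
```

150

k=2,m=0: c = 0+2 = 2
k=2,m=1: c = 2+3 = 5
k=2,m=2: c = 5+4 = 9
k=2,m=3: c = 9+5 = 14
k=2,m=4: c = 14+6 = 20
k=3,m=0: c = 20+3 = 23
k=3,m=1: c = 23+4 = 27
k=3,m=2: c = 27+5 = 32
k=3,m=3: c = 32+6 = 38
k=3,m=4: c = 38+7 = 45
k=4,m=0: c = 45+4 = 49
k=4,m=1: c = 49+5 = 54
k=4,m=2: c = 54+6 = 60
k=4,m=3: c = 60+7 = 67
k=4,m=4: c = 67+8 = 75
k=5,m=0: c = 75+5 = 80
k=5,m=1: c = 80+6 = 86
k=5,m=2: c = 86+7 = 93
k=5,m=3: c = 93+8 = 101
k=5,m=4: c = 101+9 = 110
k=6,m=0: c = 110+6 = 116
k=6,m=1: c = 116+7 = 123
k=6,m=2: c = 123+8 = 131
k=6,m=3: c = 131+9 = 140
k=6,m=4: c = 140+10 = 150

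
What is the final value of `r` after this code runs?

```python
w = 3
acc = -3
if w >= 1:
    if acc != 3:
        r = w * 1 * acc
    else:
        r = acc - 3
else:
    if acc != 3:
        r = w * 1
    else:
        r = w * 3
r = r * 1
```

-9

w=3, acc=-3
w >= 1 is True; acc != 3 is True
→ r = w * 1 * acc = -9
r = (-9)*1 = -9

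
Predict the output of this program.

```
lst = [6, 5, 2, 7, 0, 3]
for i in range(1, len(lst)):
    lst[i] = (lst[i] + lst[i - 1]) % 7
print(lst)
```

i=1: lst[1] = (5+6)%7 = 4 → [6, 4, 2, 7, 0, 3]
i=2: lst[2] = (2+4)%7 = 6 → [6, 4, 6, 7, 0, 3]
i=3: lst[3] = (7+6)%7 = 6 → [6, 4, 6, 6, 0, 3]
i=4: lst[4] = (0+6)%7 = 6 → [6, 4, 6, 6, 6, 3]
i=5: lst[5] = (3+6)%7 = 2 → [6, 4, 6, 6, 6, 2]

[6, 4, 6, 6, 6, 2]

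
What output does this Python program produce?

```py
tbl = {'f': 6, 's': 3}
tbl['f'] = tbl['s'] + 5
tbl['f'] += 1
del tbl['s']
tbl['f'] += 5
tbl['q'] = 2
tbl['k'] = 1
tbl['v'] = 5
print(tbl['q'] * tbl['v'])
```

10

tbl['f'] = tbl['s']+5 = 8 → {'f': 8, 's': 3}
tbl['f'] = 8+1 = 9 → {'f': 9, 's': 3}
del 's' → {'f': 9}
tbl['f'] = 9+5 = 14 → {'f': 14}
tbl['q'] = 2 → {'f': 14, 'q': 2}
tbl['k'] = 1 → {'f': 14, 'q': 2, 'k': 1}
tbl['v'] = 5 → {'f': 14, 'q': 2, 'k': 1, 'v': 5}
tbl['q']*tbl['v'] = 2*5 = 10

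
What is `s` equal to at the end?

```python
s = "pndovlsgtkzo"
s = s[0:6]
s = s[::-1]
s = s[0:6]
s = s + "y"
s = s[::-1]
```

slice [0:6] → 'pndovl'
reverse → 'lvodnp'
slice [0:6] → 'lvodnp'
+ 'y' → 'lvodnpy'
reverse → 'ypndovl'

'ypndovl'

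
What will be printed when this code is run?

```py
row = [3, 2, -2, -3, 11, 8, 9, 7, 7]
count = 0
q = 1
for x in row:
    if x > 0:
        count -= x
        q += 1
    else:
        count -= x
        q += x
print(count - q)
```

x=3: >0, count = 0-3 = -3; q=2
x=2: >0, count = (-3)-2 = -5; q=3
x=-2: not >0, count = (-5)-(-2) = -3; q=1
x=-3: not >0, count = (-3)-(-3) = 0; q=-2
x=11: >0, count = 0-11 = -11; q=-1
x=8: >0, count = (-11)-8 = -19; q=0
x=9: >0, count = (-19)-9 = -28; q=1
x=7: >0, count = (-28)-7 = -35; q=2
x=7: >0, count = (-35)-7 = -42; q=3
count-q = (-42)-3 = -45

-45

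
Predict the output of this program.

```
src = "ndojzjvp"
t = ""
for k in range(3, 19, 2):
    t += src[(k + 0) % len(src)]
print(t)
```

jjpdjjpd

k=3: add src[3]='j' → 'j'
k=5: add src[5]='j' → 'jj'
k=7: add src[7]='p' → 'jjp'
k=9: add src[1]='d' → 'jjpd'
k=11: add src[3]='j' → 'jjpdj'
k=13: add src[5]='j' → 'jjpdjj'
k=15: add src[7]='p' → 'jjpdjjp'
k=17: add src[1]='d' → 'jjpdjjpd'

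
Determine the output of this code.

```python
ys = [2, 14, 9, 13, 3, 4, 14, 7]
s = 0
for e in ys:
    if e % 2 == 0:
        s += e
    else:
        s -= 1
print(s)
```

30

e=2: even, s = 0+2 = 2
e=14: even, s = 2+14 = 16
e=9: not even, s = 16-1 = 15
e=13: not even, s = 15-1 = 14
e=3: not even, s = 14-1 = 13
e=4: even, s = 13+4 = 17
e=14: even, s = 17+14 = 31
e=7: not even, s = 31-1 = 30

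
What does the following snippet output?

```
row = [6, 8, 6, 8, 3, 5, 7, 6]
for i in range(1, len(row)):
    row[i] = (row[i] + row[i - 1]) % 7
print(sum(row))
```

i=1: row[1] = (8+6)%7 = 0 → [6, 0, 6, 8, 3, 5, 7, 6]
i=2: row[2] = (6+0)%7 = 6 → [6, 0, 6, 8, 3, 5, 7, 6]
i=3: row[3] = (8+6)%7 = 0 → [6, 0, 6, 0, 3, 5, 7, 6]
i=4: row[4] = (3+0)%7 = 3 → [6, 0, 6, 0, 3, 5, 7, 6]
i=5: row[5] = (5+3)%7 = 1 → [6, 0, 6, 0, 3, 1, 7, 6]
i=6: row[6] = (7+1)%7 = 1 → [6, 0, 6, 0, 3, 1, 1, 6]
i=7: row[7] = (6+1)%7 = 0 → [6, 0, 6, 0, 3, 1, 1, 0]
sum = 17

17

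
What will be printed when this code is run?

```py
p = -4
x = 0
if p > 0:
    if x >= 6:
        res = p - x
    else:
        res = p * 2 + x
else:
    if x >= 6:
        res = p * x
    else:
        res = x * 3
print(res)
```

0

p=-4, x=0
p > 0 is False; x >= 6 is False
→ res = x * 3 = 0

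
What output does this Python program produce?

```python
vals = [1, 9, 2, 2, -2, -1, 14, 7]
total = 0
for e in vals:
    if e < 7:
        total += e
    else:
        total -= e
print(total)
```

-28

e=1: <7, total = 0+1 = 1
e=9: not <7, total = 1-9 = -8
e=2: <7, total = (-8)+2 = -6
e=2: <7, total = (-6)+2 = -4
e=-2: <7, total = (-4)+(-2) = -6
e=-1: <7, total = (-6)+(-1) = -7
e=14: not <7, total = (-7)-14 = -21
e=7: not <7, total = (-21)-7 = -28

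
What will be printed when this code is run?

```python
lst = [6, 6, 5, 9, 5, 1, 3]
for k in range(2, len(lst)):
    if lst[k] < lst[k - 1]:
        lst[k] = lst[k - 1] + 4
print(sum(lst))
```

102

k=2: 5<6, lst[2] = 6+4 = 10 → [6, 6, 10, 9, 5, 1, 3]
k=3: 9<10, lst[3] = 10+4 = 14 → [6, 6, 10, 14, 5, 1, 3]
k=4: 5<14, lst[4] = 14+4 = 18 → [6, 6, 10, 14, 18, 1, 3]
k=5: 1<18, lst[5] = 18+4 = 22 → [6, 6, 10, 14, 18, 22, 3]
k=6: 3<22, lst[6] = 22+4 = 26 → [6, 6, 10, 14, 18, 22, 26]
sum = 102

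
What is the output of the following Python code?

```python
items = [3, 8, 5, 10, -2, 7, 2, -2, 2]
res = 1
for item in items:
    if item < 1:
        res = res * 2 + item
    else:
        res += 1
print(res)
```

19

item=3: not <1, res = 1+1 = 2
item=8: not <1, res = 2+1 = 3
item=5: not <1, res = 3+1 = 4
item=10: not <1, res = 4+1 = 5
item=-2: <1, res = 5*2+(-2) = 8
item=7: not <1, res = 8+1 = 9
item=2: not <1, res = 9+1 = 10
item=-2: <1, res = 10*2+(-2) = 18
item=2: not <1, res = 18+1 = 19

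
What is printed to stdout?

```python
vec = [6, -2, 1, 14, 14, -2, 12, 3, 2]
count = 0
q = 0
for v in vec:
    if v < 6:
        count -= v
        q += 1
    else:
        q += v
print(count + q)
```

49

v=6: not <6; q=6
v=-2: <6, count = 0-(-2) = 2; q=7
v=1: <6, count = 2-1 = 1; q=8
v=14: not <6; q=22
v=14: not <6; q=36
v=-2: <6, count = 1-(-2) = 3; q=37
v=12: not <6; q=49
v=3: <6, count = 3-3 = 0; q=50
v=2: <6, count = 0-2 = -2; q=51
count+q = (-2)+51 = 49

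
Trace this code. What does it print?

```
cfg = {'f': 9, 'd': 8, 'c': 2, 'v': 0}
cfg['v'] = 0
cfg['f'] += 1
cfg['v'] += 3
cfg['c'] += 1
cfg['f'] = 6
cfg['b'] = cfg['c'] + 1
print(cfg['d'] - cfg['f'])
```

2

cfg['v'] = 0 → {'f': 9, 'd': 8, 'c': 2, 'v': 0}
cfg['f'] = 9+1 = 10 → {'f': 10, 'd': 8, 'c': 2, 'v': 0}
cfg['v'] = 0+3 = 3 → {'f': 10, 'd': 8, 'c': 2, 'v': 3}
cfg['c'] = 2+1 = 3 → {'f': 10, 'd': 8, 'c': 3, 'v': 3}
cfg['f'] = 6 → {'f': 6, 'd': 8, 'c': 3, 'v': 3}
cfg['b'] = cfg['c']+1 = 4 → {'f': 6, 'd': 8, 'c': 3, 'v': 3, 'b': 4}
cfg['d']-cfg['f'] = 8-6 = 2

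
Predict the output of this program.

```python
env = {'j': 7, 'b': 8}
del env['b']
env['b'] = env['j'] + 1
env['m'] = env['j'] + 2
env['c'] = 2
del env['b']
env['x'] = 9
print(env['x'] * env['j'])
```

63

del 'b' → {'j': 7}
env['b'] = env['j']+1 = 8 → {'j': 7, 'b': 8}
env['m'] = env['j']+2 = 9 → {'j': 7, 'b': 8, 'm': 9}
env['c'] = 2 → {'j': 7, 'b': 8, 'm': 9, 'c': 2}
del 'b' → {'j': 7, 'm': 9, 'c': 2}
env['x'] = 9 → {'j': 7, 'm': 9, 'c': 2, 'x': 9}
env['x']*env['j'] = 9*7 = 63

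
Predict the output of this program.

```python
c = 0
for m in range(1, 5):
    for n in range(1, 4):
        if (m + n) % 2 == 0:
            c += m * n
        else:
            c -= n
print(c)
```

16

m=1,n=1: even sum, c = 0+1 = 1
m=1,n=2: odd sum, c = 1-2 = -1
m=1,n=3: even sum, c = (-1)+3 = 2
m=2,n=1: odd sum, c = 2-1 = 1
m=2,n=2: even sum, c = 1+4 = 5
m=2,n=3: odd sum, c = 5-3 = 2
m=3,n=1: even sum, c = 2+3 = 5
m=3,n=2: odd sum, c = 5-2 = 3
m=3,n=3: even sum, c = 3+9 = 12
m=4,n=1: odd sum, c = 12-1 = 11
m=4,n=2: even sum, c = 11+8 = 19
m=4,n=3: odd sum, c = 19-3 = 16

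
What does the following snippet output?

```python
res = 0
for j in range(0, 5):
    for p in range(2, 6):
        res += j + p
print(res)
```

110

j=0,p=2: res = 0+2 = 2
j=0,p=3: res = 2+3 = 5
j=0,p=4: res = 5+4 = 9
j=0,p=5: res = 9+5 = 14
j=1,p=2: res = 14+3 = 17
j=1,p=3: res = 17+4 = 21
j=1,p=4: res = 21+5 = 26
j=1,p=5: res = 26+6 = 32
j=2,p=2: res = 32+4 = 36
j=2,p=3: res = 36+5 = 41
j=2,p=4: res = 41+6 = 47
j=2,p=5: res = 47+7 = 54
j=3,p=2: res = 54+5 = 59
j=3,p=3: res = 59+6 = 65
j=3,p=4: res = 65+7 = 72
j=3,p=5: res = 72+8 = 80
j=4,p=2: res = 80+6 = 86
j=4,p=3: res = 86+7 = 93
j=4,p=4: res = 93+8 = 101
j=4,p=5: res = 101+9 = 110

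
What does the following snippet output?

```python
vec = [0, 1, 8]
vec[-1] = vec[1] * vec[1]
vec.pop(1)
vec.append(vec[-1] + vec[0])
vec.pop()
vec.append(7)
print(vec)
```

vec[-1] = vec[1]*vec[1] = 1*1 = 1 → [0, 1, 1]
pop(1) removes 1 → [0, 1]
append vec[-1]+vec[0] = 1+0 = 1 → [0, 1, 1]
pop() removes 1 → [0, 1]
append 7 → [0, 1, 7]

[0, 1, 7]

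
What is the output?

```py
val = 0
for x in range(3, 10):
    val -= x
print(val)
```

x=3: val = 0-3 = -3
x=4: val = (-3)-4 = -7
x=5: val = (-7)-5 = -12
x=6: val = (-12)-6 = -18
x=7: val = (-18)-7 = -25
x=8: val = (-25)-8 = -33
x=9: val = (-33)-9 = -42

-42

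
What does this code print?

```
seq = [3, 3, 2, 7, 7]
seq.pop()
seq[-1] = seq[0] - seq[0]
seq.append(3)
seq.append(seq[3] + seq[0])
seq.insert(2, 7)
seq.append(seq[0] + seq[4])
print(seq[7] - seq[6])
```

0

pop() removes 7 → [3, 3, 2, 7]
seq[-1] = seq[0]-seq[0] = 3-3 = 0 → [3, 3, 2, 0]
append 3 → [3, 3, 2, 0, 3]
append seq[3]+seq[0] = 0+3 = 3 → [3, 3, 2, 0, 3, 3]
insert 7 at 2 → [3, 3, 7, 2, 0, 3, 3]
append seq[0]+seq[4] = 3+0 = 3 → [3, 3, 7, 2, 0, 3, 3, 3]
seq[7]-seq[6] = 3-3 = 0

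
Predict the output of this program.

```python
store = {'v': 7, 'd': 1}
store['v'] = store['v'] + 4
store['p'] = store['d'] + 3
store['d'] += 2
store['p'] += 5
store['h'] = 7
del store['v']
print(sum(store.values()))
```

19

store['v'] = store['v']+4 = 11 → {'v': 11, 'd': 1}
store['p'] = store['d']+3 = 4 → {'v': 11, 'd': 1, 'p': 4}
store['d'] = 1+2 = 3 → {'v': 11, 'd': 3, 'p': 4}
store['p'] = 4+5 = 9 → {'v': 11, 'd': 3, 'p': 9}
store['h'] = 7 → {'v': 11, 'd': 3, 'p': 9, 'h': 7}
del 'v' → {'d': 3, 'p': 9, 'h': 7}
sum of values = 19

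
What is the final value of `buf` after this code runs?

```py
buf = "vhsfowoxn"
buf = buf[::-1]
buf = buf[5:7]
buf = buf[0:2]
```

'fs'

reverse → 'nxowofshv'
slice [5:7] → 'fs'
slice [0:2] → 'fs'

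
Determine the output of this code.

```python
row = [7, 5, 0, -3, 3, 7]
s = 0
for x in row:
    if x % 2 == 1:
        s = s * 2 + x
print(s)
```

153

x=7: odd, s = 0*2+7 = 7
x=5: odd, s = 7*2+5 = 19
x=0: not odd
x=-3: odd, s = 19*2+(-3) = 35
x=3: odd, s = 35*2+3 = 73
x=7: odd, s = 73*2+7 = 153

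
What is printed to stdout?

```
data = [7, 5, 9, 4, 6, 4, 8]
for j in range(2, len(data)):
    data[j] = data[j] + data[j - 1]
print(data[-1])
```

36

j=2: data[2] = 9+5 = 14 → [7, 5, 14, 4, 6, 4, 8]
j=3: data[3] = 4+14 = 18 → [7, 5, 14, 18, 6, 4, 8]
j=4: data[4] = 6+18 = 24 → [7, 5, 14, 18, 24, 4, 8]
j=5: data[5] = 4+24 = 28 → [7, 5, 14, 18, 24, 28, 8]
j=6: data[6] = 8+28 = 36 → [7, 5, 14, 18, 24, 28, 36]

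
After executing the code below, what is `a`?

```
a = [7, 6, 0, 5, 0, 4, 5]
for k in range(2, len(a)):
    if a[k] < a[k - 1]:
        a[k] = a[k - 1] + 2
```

k=2: 0<6, a[2] = 6+2 = 8 → [7, 6, 8, 5, 0, 4, 5]
k=3: 5<8, a[3] = 8+2 = 10 → [7, 6, 8, 10, 0, 4, 5]
k=4: 0<10, a[4] = 10+2 = 12 → [7, 6, 8, 10, 12, 4, 5]
k=5: 4<12, a[5] = 12+2 = 14 → [7, 6, 8, 10, 12, 14, 5]
k=6: 5<14, a[6] = 14+2 = 16 → [7, 6, 8, 10, 12, 14, 16]

[7, 6, 8, 10, 12, 14, 16]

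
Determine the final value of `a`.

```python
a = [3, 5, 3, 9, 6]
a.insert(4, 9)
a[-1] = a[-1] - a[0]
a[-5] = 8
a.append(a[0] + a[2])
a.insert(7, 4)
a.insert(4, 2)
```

insert 9 at 4 → [3, 5, 3, 9, 9, 6]
a[-1] = a[-1]-a[0] = 6-3 = 3 → [3, 5, 3, 9, 9, 3]
a[-5] = 8 → [3, 8, 3, 9, 9, 3]
append a[0]+a[2] = 3+3 = 6 → [3, 8, 3, 9, 9, 3, 6]
insert 4 at 7 → [3, 8, 3, 9, 9, 3, 6, 4]
insert 2 at 4 → [3, 8, 3, 9, 2, 9, 3, 6, 4]

[3, 8, 3, 9, 2, 9, 3, 6, 4]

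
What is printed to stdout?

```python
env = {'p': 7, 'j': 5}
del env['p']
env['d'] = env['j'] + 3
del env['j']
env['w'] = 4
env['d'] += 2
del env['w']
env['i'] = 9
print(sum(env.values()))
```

del 'p' → {'j': 5}
env['d'] = env['j']+3 = 8 → {'j': 5, 'd': 8}
del 'j' → {'d': 8}
env['w'] = 4 → {'d': 8, 'w': 4}
env['d'] = 8+2 = 10 → {'d': 10, 'w': 4}
del 'w' → {'d': 10}
env['i'] = 9 → {'d': 10, 'i': 9}
sum of values = 19

19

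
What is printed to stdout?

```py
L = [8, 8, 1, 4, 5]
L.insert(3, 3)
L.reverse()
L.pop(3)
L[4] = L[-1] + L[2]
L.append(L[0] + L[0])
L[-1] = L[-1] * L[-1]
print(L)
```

insert 3 at 3 → [8, 8, 1, 3, 4, 5]
reverse → [5, 4, 3, 1, 8, 8]
pop(3) removes 1 → [5, 4, 3, 8, 8]
L[4] = L[-1]+L[2] = 8+3 = 11 → [5, 4, 3, 8, 11]
append L[0]+L[0] = 5+5 = 10 → [5, 4, 3, 8, 11, 10]
L[-1] = L[-1]*L[-1] = 10*10 = 100 → [5, 4, 3, 8, 11, 100]

[5, 4, 3, 8, 11, 100]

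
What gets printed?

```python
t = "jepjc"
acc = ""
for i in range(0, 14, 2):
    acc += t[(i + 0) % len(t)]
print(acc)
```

jpcejjp

i=0: add t[0]='j' → 'j'
i=2: add t[2]='p' → 'jp'
i=4: add t[4]='c' → 'jpc'
i=6: add t[1]='e' → 'jpce'
i=8: add t[3]='j' → 'jpcej'
i=10: add t[0]='j' → 'jpcejj'
i=12: add t[2]='p' → 'jpcejjp'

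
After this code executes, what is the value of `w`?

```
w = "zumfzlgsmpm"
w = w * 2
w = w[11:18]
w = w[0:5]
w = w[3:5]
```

repeat ×2 → 'zumfzlgsmpmzumfzlgsmpm'
slice [11:18] → 'zumfzlg'
slice [0:5] → 'zumfz'
slice [3:5] → 'fz'

'fz'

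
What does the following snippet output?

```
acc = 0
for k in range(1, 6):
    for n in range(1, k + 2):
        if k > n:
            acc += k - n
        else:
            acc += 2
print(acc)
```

k=1,n=1: not 1>1, acc = 0+2 = 2
k=1,n=2: not 1>2, acc = 2+2 = 4
k=2,n=1: 2>1, acc = 4+1 = 5
k=2,n=2: not 2>2, acc = 5+2 = 7
k=2,n=3: not 2>3, acc = 7+2 = 9
k=3,n=1: 3>1, acc = 9+2 = 11
k=3,n=2: 3>2, acc = 11+1 = 12
k=3,n=3: not 3>3, acc = 12+2 = 14
k=3,n=4: not 3>4, acc = 14+2 = 16
k=4,n=1: 4>1, acc = 16+3 = 19
k=4,n=2: 4>2, acc = 19+2 = 21
k=4,n=3: 4>3, acc = 21+1 = 22
k=4,n=4: not 4>4, acc = 22+2 = 24
k=4,n=5: not 4>5, acc = 24+2 = 26
k=5,n=1: 5>1, acc = 26+4 = 30
k=5,n=2: 5>2, acc = 30+3 = 33
k=5,n=3: 5>3, acc = 33+2 = 35
k=5,n=4: 5>4, acc = 35+1 = 36
k=5,n=5: not 5>5, acc = 36+2 = 38
k=5,n=6: not 5>6, acc = 38+2 = 40

40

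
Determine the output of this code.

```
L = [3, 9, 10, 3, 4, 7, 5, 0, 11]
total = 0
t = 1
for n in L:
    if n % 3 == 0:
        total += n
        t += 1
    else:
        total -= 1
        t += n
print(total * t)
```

n=3: %3==0, total = 0+3 = 3; t=2
n=9: %3==0, total = 3+9 = 12; t=3
n=10: not %3==0, total = 12-1 = 11; t=13
n=3: %3==0, total = 11+3 = 14; t=14
n=4: not %3==0, total = 14-1 = 13; t=18
n=7: not %3==0, total = 13-1 = 12; t=25
n=5: not %3==0, total = 12-1 = 11; t=30
n=0: %3==0, total = 11+0 = 11; t=31
n=11: not %3==0, total = 11-1 = 10; t=42
total*t = 10*42 = 420

420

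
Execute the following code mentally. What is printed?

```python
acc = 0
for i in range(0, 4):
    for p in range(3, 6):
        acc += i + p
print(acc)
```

66

i=0,p=3: acc = 0+3 = 3
i=0,p=4: acc = 3+4 = 7
i=0,p=5: acc = 7+5 = 12
i=1,p=3: acc = 12+4 = 16
i=1,p=4: acc = 16+5 = 21
i=1,p=5: acc = 21+6 = 27
i=2,p=3: acc = 27+5 = 32
i=2,p=4: acc = 32+6 = 38
i=2,p=5: acc = 38+7 = 45
i=3,p=3: acc = 45+6 = 51
i=3,p=4: acc = 51+7 = 58
i=3,p=5: acc = 58+8 = 66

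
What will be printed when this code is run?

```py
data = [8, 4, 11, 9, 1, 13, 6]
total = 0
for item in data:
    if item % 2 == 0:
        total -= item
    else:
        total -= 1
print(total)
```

item=8: even, total = 0-8 = -8
item=4: even, total = (-8)-4 = -12
item=11: not even, total = (-12)-1 = -13
item=9: not even, total = (-13)-1 = -14
item=1: not even, total = (-14)-1 = -15
item=13: not even, total = (-15)-1 = -16
item=6: even, total = (-16)-6 = -22

-22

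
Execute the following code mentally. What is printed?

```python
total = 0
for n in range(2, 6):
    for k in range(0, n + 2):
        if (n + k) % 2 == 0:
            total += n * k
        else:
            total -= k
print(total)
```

n=2,k=0: even sum, total = 0+0 = 0
n=2,k=1: odd sum, total = 0-1 = -1
n=2,k=2: even sum, total = (-1)+4 = 3
n=2,k=3: odd sum, total = 3-3 = 0
n=3,k=0: odd sum, total = 0-0 = 0
n=3,k=1: even sum, total = 0+3 = 3
n=3,k=2: odd sum, total = 3-2 = 1
n=3,k=3: even sum, total = 1+9 = 10
n=3,k=4: odd sum, total = 10-4 = 6
n=4,k=0: even sum, total = 6+0 = 6
n=4,k=1: odd sum, total = 6-1 = 5
n=4,k=2: even sum, total = 5+8 = 13
n=4,k=3: odd sum, total = 13-3 = 10
n=4,k=4: even sum, total = 10+16 = 26
n=4,k=5: odd sum, total = 26-5 = 21
n=5,k=0: odd sum, total = 21-0 = 21
n=5,k=1: even sum, total = 21+5 = 26
n=5,k=2: odd sum, total = 26-2 = 24
n=5,k=3: even sum, total = 24+15 = 39
n=5,k=4: odd sum, total = 39-4 = 35
n=5,k=5: even sum, total = 35+25 = 60
n=5,k=6: odd sum, total = 60-6 = 54

54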